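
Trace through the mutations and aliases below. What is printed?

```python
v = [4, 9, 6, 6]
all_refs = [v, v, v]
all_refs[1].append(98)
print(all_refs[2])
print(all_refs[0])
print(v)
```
[4, 9, 6, 6, 98]
[4, 9, 6, 6, 98]
[4, 9, 6, 6, 98]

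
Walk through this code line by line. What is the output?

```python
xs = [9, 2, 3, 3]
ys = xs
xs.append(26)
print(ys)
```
[9, 2, 3, 3, 26]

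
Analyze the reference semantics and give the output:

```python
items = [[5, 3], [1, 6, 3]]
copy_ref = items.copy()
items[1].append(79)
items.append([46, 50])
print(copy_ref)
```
[[5, 3], [1, 6, 3, 79]]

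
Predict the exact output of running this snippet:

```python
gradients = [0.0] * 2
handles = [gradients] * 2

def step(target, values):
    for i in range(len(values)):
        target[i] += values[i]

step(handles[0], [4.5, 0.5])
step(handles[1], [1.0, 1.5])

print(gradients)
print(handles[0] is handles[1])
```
[5.5, 2.0]
True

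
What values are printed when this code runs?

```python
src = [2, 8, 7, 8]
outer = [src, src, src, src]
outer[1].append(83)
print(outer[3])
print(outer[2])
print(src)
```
[2, 8, 7, 8, 83]
[2, 8, 7, 8, 83]
[2, 8, 7, 8, 83]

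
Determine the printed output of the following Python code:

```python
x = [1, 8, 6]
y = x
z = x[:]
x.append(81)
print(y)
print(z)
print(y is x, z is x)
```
[1, 8, 6, 81]
[1, 8, 6]
True False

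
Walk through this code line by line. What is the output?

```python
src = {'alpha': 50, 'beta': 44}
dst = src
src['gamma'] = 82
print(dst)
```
{'alpha': 50, 'beta': 44, 'gamma': 82}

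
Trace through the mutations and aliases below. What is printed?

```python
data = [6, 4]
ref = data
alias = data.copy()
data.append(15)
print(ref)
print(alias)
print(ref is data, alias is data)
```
[6, 4, 15]
[6, 4]
True False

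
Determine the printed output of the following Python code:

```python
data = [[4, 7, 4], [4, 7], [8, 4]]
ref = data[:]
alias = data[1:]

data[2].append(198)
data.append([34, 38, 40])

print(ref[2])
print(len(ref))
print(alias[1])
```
[8, 4, 198]
3
[8, 4, 198]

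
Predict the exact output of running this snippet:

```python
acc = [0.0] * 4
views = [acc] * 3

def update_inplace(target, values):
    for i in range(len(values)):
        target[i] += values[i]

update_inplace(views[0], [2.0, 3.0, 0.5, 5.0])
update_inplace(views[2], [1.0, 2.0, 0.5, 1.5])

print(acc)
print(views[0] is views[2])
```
[3.0, 5.0, 1.0, 6.5]
True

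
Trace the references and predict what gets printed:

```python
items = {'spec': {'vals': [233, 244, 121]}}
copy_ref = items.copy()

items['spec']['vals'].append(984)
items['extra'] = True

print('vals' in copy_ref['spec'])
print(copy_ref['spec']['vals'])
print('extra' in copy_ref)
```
True
[233, 244, 121, 984]
False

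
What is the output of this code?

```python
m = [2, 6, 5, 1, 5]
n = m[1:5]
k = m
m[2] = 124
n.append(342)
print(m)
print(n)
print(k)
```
[2, 6, 124, 1, 5]
[6, 5, 1, 5, 342]
[2, 6, 124, 1, 5]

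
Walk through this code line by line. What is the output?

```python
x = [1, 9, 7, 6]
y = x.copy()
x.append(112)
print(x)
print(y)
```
[1, 9, 7, 6, 112]
[1, 9, 7, 6]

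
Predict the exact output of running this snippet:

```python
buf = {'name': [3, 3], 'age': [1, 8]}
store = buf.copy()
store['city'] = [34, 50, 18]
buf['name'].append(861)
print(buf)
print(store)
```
{'name': [3, 3, 861], 'age': [1, 8]}
{'name': [3, 3, 861], 'age': [1, 8], 'city': [34, 50, 18]}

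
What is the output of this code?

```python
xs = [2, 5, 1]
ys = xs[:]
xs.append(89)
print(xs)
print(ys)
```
[2, 5, 1, 89]
[2, 5, 1]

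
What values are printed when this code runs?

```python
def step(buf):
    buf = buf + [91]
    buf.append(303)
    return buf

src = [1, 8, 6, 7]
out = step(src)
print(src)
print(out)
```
[1, 8, 6, 7]
[1, 8, 6, 7, 91, 303]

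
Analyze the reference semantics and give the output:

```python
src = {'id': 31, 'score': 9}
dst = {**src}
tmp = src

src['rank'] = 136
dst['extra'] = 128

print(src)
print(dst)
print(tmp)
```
{'id': 31, 'score': 9, 'rank': 136}
{'id': 31, 'score': 9, 'extra': 128}
{'id': 31, 'score': 9, 'rank': 136}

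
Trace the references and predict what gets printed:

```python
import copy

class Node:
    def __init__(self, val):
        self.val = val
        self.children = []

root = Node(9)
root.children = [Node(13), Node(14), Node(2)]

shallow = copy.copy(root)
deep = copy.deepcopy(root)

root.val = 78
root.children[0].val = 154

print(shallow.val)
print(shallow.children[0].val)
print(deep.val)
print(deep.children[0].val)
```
9
154
9
13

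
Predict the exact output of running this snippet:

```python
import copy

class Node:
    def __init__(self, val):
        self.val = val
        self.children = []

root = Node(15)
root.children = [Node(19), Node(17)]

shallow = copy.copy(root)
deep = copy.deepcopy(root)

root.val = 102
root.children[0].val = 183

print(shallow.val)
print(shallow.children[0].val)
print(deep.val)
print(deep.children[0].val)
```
15
183
15
19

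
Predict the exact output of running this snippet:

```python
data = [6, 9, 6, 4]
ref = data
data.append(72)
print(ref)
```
[6, 9, 6, 4, 72]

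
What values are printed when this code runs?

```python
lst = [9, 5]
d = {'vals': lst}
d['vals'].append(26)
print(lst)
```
[9, 5, 26]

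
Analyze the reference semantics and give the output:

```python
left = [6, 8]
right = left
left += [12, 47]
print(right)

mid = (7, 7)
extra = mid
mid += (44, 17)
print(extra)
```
[6, 8, 12, 47]
(7, 7)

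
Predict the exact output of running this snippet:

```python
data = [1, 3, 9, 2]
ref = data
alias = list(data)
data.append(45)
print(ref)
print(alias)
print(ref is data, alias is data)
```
[1, 3, 9, 2, 45]
[1, 3, 9, 2]
True False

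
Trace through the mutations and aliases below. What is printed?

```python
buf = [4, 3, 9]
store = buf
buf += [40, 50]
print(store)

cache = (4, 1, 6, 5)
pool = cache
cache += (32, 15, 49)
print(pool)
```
[4, 3, 9, 40, 50]
(4, 1, 6, 5)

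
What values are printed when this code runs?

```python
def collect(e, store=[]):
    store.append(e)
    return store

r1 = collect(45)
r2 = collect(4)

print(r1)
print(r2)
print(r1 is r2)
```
[45, 4]
[45, 4]
True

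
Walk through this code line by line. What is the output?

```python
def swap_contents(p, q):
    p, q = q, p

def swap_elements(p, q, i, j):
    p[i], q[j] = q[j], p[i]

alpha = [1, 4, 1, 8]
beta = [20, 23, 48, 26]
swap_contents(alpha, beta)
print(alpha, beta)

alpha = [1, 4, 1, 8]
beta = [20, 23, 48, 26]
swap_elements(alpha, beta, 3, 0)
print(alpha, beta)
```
[1, 4, 1, 8] [20, 23, 48, 26]
[1, 4, 1, 20] [8, 23, 48, 26]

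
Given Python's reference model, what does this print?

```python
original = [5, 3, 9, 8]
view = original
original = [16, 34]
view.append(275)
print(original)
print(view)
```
[16, 34]
[5, 3, 9, 8, 275]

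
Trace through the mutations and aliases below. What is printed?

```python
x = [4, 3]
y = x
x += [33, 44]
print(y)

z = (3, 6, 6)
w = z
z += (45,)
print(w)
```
[4, 3, 33, 44]
(3, 6, 6)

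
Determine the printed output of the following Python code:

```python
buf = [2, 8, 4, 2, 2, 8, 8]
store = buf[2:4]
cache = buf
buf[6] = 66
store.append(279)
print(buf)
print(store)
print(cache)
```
[2, 8, 4, 2, 2, 8, 66]
[4, 2, 279]
[2, 8, 4, 2, 2, 8, 66]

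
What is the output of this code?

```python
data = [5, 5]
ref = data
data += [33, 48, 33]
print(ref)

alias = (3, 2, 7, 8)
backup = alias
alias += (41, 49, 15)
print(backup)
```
[5, 5, 33, 48, 33]
(3, 2, 7, 8)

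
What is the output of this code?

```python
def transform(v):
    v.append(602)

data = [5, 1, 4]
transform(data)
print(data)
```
[5, 1, 4, 602]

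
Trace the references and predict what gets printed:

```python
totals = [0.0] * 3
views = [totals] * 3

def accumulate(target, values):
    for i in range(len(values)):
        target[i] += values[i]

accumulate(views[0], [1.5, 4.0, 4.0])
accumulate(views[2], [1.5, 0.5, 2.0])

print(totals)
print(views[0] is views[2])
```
[3.0, 4.5, 6.0]
True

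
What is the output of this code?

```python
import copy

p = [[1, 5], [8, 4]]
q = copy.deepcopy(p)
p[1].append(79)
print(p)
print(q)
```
[[1, 5], [8, 4, 79]]
[[1, 5], [8, 4]]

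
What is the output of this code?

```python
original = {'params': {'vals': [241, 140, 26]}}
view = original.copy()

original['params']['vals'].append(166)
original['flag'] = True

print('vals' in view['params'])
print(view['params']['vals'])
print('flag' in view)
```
True
[241, 140, 26, 166]
False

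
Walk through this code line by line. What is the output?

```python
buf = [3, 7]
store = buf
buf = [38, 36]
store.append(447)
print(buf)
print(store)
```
[38, 36]
[3, 7, 447]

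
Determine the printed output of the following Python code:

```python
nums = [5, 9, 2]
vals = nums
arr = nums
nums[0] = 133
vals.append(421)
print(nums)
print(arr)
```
[133, 9, 2, 421]
[133, 9, 2, 421]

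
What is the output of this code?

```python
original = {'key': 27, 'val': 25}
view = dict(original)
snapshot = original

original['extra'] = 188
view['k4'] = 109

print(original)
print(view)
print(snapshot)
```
{'key': 27, 'val': 25, 'extra': 188}
{'key': 27, 'val': 25, 'k4': 109}
{'key': 27, 'val': 25, 'extra': 188}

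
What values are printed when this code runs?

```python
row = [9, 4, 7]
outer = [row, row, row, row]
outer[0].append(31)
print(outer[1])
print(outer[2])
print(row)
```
[9, 4, 7, 31]
[9, 4, 7, 31]
[9, 4, 7, 31]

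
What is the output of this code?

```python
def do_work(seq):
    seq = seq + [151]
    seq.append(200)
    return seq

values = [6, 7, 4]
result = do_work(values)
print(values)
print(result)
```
[6, 7, 4]
[6, 7, 4, 151, 200]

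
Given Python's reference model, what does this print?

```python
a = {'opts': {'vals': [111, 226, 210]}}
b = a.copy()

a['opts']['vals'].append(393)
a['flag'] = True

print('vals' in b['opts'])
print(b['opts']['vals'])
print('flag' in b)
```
True
[111, 226, 210, 393]
False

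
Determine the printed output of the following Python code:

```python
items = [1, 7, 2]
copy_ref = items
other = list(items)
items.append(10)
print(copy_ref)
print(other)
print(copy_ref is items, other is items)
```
[1, 7, 2, 10]
[1, 7, 2]
True False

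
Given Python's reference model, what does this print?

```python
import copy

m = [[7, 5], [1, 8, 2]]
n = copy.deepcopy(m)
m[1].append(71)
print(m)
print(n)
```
[[7, 5], [1, 8, 2, 71]]
[[7, 5], [1, 8, 2]]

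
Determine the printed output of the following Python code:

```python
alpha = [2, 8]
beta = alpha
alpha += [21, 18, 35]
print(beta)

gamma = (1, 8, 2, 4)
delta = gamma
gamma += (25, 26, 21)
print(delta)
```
[2, 8, 21, 18, 35]
(1, 8, 2, 4)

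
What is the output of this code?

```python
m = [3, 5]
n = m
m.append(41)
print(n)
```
[3, 5, 41]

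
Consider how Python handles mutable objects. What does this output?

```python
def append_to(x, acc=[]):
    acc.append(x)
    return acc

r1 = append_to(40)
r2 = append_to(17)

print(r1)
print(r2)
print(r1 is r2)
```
[40, 17]
[40, 17]
True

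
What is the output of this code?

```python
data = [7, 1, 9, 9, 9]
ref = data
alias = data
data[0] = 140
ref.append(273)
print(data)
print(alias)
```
[140, 1, 9, 9, 9, 273]
[140, 1, 9, 9, 9, 273]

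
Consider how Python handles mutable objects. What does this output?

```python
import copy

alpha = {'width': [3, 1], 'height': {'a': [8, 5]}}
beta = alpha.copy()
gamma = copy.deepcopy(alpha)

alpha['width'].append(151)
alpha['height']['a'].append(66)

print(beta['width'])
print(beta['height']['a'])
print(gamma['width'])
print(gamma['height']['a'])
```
[3, 1, 151]
[8, 5, 66]
[3, 1]
[8, 5]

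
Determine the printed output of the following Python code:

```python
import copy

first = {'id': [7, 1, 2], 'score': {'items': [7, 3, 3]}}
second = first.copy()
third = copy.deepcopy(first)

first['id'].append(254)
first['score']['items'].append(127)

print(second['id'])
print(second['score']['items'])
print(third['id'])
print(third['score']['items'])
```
[7, 1, 2, 254]
[7, 3, 3, 127]
[7, 1, 2]
[7, 3, 3]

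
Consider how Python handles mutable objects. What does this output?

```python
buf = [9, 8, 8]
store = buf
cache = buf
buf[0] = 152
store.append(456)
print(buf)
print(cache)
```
[152, 8, 8, 456]
[152, 8, 8, 456]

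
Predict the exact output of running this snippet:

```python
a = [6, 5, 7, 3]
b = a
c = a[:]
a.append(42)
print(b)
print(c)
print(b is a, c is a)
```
[6, 5, 7, 3, 42]
[6, 5, 7, 3]
True False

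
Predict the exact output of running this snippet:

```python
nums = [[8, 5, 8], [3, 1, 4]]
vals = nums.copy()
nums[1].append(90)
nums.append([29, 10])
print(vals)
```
[[8, 5, 8], [3, 1, 4, 90]]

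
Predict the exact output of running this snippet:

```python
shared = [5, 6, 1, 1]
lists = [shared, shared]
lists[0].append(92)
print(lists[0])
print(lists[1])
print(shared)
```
[5, 6, 1, 1, 92]
[5, 6, 1, 1, 92]
[5, 6, 1, 1, 92]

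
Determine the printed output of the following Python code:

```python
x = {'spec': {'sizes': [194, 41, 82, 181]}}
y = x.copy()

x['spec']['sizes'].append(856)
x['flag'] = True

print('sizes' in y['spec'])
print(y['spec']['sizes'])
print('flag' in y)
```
True
[194, 41, 82, 181, 856]
False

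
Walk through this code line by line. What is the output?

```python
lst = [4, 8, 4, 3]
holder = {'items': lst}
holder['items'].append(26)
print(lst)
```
[4, 8, 4, 3, 26]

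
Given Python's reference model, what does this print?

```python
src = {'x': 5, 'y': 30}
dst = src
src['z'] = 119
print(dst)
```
{'x': 5, 'y': 30, 'z': 119}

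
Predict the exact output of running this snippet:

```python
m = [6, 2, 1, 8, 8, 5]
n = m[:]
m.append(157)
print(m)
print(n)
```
[6, 2, 1, 8, 8, 5, 157]
[6, 2, 1, 8, 8, 5]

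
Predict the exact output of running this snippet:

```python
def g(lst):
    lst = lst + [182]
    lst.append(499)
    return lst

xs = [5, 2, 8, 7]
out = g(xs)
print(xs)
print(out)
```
[5, 2, 8, 7]
[5, 2, 8, 7, 182, 499]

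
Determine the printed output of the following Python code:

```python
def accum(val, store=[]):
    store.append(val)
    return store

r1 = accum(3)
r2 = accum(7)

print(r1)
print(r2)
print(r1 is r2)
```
[3, 7]
[3, 7]
True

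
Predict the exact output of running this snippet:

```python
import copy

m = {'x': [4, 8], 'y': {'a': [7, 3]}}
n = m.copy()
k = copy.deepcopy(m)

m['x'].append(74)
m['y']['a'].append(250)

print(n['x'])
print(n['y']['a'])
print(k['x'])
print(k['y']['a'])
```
[4, 8, 74]
[7, 3, 250]
[4, 8]
[7, 3]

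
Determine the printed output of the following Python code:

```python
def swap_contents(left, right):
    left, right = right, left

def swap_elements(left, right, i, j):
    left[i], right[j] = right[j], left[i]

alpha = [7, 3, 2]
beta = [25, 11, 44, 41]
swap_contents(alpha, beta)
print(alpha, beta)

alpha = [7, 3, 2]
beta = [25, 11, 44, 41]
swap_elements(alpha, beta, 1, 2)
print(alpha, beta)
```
[7, 3, 2] [25, 11, 44, 41]
[7, 44, 2] [25, 11, 3, 41]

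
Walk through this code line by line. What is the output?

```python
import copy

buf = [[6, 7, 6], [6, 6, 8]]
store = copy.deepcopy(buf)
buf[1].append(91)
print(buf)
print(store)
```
[[6, 7, 6], [6, 6, 8, 91]]
[[6, 7, 6], [6, 6, 8]]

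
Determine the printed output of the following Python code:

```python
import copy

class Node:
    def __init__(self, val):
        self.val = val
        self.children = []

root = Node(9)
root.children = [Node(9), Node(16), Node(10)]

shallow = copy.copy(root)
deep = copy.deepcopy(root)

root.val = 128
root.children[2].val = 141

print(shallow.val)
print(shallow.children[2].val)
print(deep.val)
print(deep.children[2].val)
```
9
141
9
10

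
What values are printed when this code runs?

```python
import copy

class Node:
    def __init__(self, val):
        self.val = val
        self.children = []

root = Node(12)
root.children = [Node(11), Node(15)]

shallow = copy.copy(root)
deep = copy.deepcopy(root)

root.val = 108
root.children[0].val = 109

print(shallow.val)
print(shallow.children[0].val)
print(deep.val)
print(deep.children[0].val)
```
12
109
12
11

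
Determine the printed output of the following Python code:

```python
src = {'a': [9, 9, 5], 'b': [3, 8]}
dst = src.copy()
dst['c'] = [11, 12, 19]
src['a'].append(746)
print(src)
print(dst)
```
{'a': [9, 9, 5, 746], 'b': [3, 8]}
{'a': [9, 9, 5, 746], 'b': [3, 8], 'c': [11, 12, 19]}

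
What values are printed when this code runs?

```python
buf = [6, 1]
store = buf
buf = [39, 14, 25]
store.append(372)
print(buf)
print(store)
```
[39, 14, 25]
[6, 1, 372]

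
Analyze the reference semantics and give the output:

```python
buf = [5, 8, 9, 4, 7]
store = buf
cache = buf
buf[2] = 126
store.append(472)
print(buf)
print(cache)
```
[5, 8, 126, 4, 7, 472]
[5, 8, 126, 4, 7, 472]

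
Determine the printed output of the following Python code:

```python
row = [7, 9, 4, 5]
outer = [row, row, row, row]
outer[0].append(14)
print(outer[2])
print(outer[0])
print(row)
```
[7, 9, 4, 5, 14]
[7, 9, 4, 5, 14]
[7, 9, 4, 5, 14]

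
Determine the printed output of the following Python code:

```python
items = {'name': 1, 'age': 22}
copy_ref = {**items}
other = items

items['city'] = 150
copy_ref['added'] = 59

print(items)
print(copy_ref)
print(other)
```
{'name': 1, 'age': 22, 'city': 150}
{'name': 1, 'age': 22, 'added': 59}
{'name': 1, 'age': 22, 'city': 150}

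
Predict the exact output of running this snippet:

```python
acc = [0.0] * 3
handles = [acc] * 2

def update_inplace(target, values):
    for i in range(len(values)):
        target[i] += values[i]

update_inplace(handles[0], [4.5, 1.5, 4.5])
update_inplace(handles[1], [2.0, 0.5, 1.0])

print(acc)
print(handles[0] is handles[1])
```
[6.5, 2.0, 5.5]
True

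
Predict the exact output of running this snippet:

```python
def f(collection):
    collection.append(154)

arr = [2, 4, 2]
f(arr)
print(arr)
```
[2, 4, 2, 154]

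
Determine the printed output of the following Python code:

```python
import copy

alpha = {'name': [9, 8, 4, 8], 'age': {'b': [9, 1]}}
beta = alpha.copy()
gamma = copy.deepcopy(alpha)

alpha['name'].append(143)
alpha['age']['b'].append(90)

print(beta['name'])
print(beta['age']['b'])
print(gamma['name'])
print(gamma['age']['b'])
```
[9, 8, 4, 8, 143]
[9, 1, 90]
[9, 8, 4, 8]
[9, 1]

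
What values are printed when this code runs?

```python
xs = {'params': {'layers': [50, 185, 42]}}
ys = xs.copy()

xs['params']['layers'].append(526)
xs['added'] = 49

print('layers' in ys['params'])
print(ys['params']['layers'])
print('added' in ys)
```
True
[50, 185, 42, 526]
False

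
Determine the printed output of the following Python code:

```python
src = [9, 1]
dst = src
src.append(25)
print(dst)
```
[9, 1, 25]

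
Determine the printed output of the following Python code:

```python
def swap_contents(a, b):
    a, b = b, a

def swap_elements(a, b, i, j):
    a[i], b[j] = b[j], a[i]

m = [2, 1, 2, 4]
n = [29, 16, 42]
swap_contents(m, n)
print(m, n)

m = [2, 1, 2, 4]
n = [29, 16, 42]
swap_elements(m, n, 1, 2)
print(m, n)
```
[2, 1, 2, 4] [29, 16, 42]
[2, 42, 2, 4] [29, 16, 1]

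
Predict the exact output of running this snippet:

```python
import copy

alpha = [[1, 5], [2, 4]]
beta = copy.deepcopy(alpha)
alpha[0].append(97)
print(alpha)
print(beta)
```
[[1, 5, 97], [2, 4]]
[[1, 5], [2, 4]]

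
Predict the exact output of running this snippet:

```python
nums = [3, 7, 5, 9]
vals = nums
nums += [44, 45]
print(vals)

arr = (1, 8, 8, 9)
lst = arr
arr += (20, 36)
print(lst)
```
[3, 7, 5, 9, 44, 45]
(1, 8, 8, 9)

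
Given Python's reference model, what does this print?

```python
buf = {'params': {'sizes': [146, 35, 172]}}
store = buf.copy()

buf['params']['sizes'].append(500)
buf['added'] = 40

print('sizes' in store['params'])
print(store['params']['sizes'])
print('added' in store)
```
True
[146, 35, 172, 500]
False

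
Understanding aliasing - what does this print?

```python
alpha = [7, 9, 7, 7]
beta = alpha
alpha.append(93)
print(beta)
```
[7, 9, 7, 7, 93]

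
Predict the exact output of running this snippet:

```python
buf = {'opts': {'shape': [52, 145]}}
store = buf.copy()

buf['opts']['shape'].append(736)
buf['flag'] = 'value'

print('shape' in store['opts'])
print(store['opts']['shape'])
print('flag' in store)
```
True
[52, 145, 736]
False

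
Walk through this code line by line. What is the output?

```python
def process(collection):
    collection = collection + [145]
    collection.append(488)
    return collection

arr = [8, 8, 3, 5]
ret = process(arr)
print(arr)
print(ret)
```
[8, 8, 3, 5]
[8, 8, 3, 5, 145, 488]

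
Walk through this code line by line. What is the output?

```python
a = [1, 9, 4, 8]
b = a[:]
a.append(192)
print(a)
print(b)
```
[1, 9, 4, 8, 192]
[1, 9, 4, 8]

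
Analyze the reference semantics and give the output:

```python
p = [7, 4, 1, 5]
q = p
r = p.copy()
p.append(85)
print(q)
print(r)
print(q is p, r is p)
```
[7, 4, 1, 5, 85]
[7, 4, 1, 5]
True False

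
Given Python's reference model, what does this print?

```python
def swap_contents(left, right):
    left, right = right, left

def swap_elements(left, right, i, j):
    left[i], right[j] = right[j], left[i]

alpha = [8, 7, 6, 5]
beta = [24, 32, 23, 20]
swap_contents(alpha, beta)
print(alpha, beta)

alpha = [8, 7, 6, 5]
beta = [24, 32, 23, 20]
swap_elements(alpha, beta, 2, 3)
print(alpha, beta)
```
[8, 7, 6, 5] [24, 32, 23, 20]
[8, 7, 20, 5] [24, 32, 23, 6]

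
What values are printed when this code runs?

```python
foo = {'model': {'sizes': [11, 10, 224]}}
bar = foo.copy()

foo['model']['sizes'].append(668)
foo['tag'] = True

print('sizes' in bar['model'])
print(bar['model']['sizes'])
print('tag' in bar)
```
True
[11, 10, 224, 668]
False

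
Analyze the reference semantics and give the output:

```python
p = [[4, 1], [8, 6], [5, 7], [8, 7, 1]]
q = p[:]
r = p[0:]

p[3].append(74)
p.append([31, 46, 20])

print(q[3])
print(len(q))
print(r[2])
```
[8, 7, 1, 74]
4
[5, 7]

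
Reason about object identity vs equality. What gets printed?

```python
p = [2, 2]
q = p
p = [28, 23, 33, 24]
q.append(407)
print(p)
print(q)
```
[28, 23, 33, 24]
[2, 2, 407]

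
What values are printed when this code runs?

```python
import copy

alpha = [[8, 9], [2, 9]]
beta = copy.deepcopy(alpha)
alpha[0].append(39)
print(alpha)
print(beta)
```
[[8, 9, 39], [2, 9]]
[[8, 9], [2, 9]]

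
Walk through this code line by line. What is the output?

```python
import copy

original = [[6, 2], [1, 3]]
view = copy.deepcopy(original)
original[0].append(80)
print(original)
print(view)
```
[[6, 2, 80], [1, 3]]
[[6, 2], [1, 3]]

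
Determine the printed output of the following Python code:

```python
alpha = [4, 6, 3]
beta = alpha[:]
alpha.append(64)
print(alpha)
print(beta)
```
[4, 6, 3, 64]
[4, 6, 3]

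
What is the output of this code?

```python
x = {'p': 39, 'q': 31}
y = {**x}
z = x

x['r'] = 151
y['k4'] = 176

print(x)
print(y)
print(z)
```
{'p': 39, 'q': 31, 'r': 151}
{'p': 39, 'q': 31, 'k4': 176}
{'p': 39, 'q': 31, 'r': 151}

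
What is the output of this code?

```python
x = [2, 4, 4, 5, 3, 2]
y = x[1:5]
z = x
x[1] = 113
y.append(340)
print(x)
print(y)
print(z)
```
[2, 113, 4, 5, 3, 2]
[4, 4, 5, 3, 340]
[2, 113, 4, 5, 3, 2]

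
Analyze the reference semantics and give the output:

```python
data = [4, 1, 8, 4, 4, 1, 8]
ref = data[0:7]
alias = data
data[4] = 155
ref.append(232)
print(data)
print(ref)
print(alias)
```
[4, 1, 8, 4, 155, 1, 8]
[4, 1, 8, 4, 4, 1, 8, 232]
[4, 1, 8, 4, 155, 1, 8]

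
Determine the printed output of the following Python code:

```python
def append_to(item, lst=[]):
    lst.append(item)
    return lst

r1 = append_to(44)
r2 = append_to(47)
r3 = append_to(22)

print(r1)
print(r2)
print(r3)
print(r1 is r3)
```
[44, 47, 22]
[44, 47, 22]
[44, 47, 22]
True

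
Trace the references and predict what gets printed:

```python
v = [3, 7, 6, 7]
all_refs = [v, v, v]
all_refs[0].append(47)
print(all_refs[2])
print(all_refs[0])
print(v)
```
[3, 7, 6, 7, 47]
[3, 7, 6, 7, 47]
[3, 7, 6, 7, 47]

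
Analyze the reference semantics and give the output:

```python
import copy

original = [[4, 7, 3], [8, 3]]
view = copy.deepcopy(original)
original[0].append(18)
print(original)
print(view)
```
[[4, 7, 3, 18], [8, 3]]
[[4, 7, 3], [8, 3]]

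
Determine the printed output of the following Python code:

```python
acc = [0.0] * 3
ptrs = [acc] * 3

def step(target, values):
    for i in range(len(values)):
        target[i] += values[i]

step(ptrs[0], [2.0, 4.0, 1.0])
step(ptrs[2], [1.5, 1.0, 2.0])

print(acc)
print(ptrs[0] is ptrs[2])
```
[3.5, 5.0, 3.0]
True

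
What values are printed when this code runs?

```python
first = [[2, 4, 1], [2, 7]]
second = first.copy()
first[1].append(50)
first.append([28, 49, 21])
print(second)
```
[[2, 4, 1], [2, 7, 50]]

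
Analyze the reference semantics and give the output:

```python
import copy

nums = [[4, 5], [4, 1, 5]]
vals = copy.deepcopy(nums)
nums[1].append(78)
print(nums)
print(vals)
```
[[4, 5], [4, 1, 5, 78]]
[[4, 5], [4, 1, 5]]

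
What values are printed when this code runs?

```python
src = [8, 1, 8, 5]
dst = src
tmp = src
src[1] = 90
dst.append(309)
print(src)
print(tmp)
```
[8, 90, 8, 5, 309]
[8, 90, 8, 5, 309]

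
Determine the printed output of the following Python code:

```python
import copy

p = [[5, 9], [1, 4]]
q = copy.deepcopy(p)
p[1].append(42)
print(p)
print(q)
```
[[5, 9], [1, 4, 42]]
[[5, 9], [1, 4]]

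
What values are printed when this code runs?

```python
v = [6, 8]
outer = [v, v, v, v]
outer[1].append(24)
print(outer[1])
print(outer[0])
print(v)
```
[6, 8, 24]
[6, 8, 24]
[6, 8, 24]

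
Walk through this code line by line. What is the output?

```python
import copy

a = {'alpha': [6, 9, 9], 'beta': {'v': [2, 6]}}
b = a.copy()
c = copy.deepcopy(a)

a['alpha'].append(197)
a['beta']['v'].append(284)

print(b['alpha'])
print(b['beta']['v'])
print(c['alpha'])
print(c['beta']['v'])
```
[6, 9, 9, 197]
[2, 6, 284]
[6, 9, 9]
[2, 6]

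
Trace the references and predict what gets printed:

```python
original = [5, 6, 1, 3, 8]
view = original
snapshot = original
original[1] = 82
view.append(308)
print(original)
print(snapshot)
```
[5, 82, 1, 3, 8, 308]
[5, 82, 1, 3, 8, 308]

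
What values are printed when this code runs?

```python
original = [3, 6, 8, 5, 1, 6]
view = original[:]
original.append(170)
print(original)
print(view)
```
[3, 6, 8, 5, 1, 6, 170]
[3, 6, 8, 5, 1, 6]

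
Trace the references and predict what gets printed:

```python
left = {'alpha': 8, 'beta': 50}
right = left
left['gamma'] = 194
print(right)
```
{'alpha': 8, 'beta': 50, 'gamma': 194}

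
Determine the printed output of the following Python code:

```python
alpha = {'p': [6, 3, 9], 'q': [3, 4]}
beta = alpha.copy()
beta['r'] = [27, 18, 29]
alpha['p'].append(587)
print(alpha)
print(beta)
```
{'p': [6, 3, 9, 587], 'q': [3, 4]}
{'p': [6, 3, 9, 587], 'q': [3, 4], 'r': [27, 18, 29]}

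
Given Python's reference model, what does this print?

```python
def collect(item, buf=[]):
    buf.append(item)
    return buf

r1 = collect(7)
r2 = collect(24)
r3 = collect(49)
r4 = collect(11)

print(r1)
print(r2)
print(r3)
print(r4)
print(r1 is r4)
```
[7, 24, 49, 11]
[7, 24, 49, 11]
[7, 24, 49, 11]
[7, 24, 49, 11]
True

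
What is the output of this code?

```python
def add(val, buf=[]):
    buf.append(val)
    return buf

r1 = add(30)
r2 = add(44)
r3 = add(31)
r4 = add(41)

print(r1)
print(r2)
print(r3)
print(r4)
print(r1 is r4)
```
[30, 44, 31, 41]
[30, 44, 31, 41]
[30, 44, 31, 41]
[30, 44, 31, 41]
True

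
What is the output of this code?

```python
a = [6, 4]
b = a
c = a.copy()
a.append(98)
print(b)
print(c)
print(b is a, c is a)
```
[6, 4, 98]
[6, 4]
True False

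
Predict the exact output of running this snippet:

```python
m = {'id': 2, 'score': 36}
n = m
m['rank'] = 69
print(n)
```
{'id': 2, 'score': 36, 'rank': 69}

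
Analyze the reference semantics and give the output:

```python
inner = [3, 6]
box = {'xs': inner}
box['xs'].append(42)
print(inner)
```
[3, 6, 42]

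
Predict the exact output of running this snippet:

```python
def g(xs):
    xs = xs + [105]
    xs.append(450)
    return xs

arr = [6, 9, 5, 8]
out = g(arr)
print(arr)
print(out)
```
[6, 9, 5, 8]
[6, 9, 5, 8, 105, 450]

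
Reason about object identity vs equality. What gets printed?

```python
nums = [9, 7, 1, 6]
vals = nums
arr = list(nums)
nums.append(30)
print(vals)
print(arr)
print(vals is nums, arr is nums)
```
[9, 7, 1, 6, 30]
[9, 7, 1, 6]
True False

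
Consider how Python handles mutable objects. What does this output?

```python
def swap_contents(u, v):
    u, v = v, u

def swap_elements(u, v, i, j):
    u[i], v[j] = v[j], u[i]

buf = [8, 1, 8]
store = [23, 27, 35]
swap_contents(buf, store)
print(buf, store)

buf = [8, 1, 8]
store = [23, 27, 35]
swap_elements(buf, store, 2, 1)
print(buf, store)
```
[8, 1, 8] [23, 27, 35]
[8, 1, 27] [23, 8, 35]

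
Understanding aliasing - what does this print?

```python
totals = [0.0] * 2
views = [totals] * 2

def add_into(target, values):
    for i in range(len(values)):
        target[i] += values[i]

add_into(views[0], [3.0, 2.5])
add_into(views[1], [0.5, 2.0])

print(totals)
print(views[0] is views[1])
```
[3.5, 4.5]
True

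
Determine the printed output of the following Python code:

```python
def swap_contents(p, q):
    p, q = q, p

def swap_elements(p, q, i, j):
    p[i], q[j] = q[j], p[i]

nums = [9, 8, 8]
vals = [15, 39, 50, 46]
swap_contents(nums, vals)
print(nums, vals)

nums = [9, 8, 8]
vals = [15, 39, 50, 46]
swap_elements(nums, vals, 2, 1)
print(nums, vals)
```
[9, 8, 8] [15, 39, 50, 46]
[9, 8, 39] [15, 8, 50, 46]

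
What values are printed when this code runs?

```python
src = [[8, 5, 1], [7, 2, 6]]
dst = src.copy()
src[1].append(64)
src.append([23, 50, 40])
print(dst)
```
[[8, 5, 1], [7, 2, 6, 64]]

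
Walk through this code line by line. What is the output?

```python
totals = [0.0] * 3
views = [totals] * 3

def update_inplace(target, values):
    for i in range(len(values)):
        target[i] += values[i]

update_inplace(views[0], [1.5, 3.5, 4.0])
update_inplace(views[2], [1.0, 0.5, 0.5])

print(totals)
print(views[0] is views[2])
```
[2.5, 4.0, 4.5]
True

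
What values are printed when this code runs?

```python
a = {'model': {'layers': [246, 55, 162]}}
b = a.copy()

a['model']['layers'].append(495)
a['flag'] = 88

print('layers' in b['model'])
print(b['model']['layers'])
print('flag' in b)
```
True
[246, 55, 162, 495]
False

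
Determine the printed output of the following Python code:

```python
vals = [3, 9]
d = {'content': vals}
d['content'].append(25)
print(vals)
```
[3, 9, 25]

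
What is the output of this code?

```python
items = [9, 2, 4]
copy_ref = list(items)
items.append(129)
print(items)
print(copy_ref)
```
[9, 2, 4, 129]
[9, 2, 4]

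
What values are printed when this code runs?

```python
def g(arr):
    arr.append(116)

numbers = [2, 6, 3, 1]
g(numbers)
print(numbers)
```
[2, 6, 3, 1, 116]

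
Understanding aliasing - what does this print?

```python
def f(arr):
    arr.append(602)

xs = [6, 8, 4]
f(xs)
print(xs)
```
[6, 8, 4, 602]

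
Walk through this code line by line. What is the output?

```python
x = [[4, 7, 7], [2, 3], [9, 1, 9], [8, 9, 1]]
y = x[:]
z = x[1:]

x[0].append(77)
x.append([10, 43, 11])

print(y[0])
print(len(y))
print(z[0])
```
[4, 7, 7, 77]
4
[2, 3]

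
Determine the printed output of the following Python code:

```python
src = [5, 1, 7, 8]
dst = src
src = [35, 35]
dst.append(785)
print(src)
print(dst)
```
[35, 35]
[5, 1, 7, 8, 785]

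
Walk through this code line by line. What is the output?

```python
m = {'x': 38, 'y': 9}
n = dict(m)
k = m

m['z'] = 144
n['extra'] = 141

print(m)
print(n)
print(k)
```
{'x': 38, 'y': 9, 'z': 144}
{'x': 38, 'y': 9, 'extra': 141}
{'x': 38, 'y': 9, 'z': 144}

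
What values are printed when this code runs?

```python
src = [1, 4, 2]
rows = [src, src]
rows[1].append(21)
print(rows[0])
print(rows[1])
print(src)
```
[1, 4, 2, 21]
[1, 4, 2, 21]
[1, 4, 2, 21]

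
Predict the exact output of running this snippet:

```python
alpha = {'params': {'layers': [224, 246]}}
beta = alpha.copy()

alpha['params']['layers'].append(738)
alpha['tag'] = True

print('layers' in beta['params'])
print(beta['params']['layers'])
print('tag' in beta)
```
True
[224, 246, 738]
False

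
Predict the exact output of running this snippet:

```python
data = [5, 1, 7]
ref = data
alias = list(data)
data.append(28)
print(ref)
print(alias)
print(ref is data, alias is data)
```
[5, 1, 7, 28]
[5, 1, 7]
True False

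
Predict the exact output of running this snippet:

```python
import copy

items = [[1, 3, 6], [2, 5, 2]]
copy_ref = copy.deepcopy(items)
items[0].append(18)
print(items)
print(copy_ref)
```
[[1, 3, 6, 18], [2, 5, 2]]
[[1, 3, 6], [2, 5, 2]]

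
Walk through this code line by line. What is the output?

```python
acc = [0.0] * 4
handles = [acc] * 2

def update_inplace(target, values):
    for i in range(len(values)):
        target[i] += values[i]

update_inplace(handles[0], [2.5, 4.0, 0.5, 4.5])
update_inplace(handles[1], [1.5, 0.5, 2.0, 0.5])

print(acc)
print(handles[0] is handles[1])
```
[4.0, 4.5, 2.5, 5.0]
True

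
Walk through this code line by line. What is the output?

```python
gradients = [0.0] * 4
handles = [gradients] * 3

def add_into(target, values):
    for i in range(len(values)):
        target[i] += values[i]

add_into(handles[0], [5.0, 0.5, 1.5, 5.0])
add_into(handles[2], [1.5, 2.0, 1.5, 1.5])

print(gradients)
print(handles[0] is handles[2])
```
[6.5, 2.5, 3.0, 6.5]
True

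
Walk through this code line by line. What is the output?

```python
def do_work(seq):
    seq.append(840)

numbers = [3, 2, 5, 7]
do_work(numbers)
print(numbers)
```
[3, 2, 5, 7, 840]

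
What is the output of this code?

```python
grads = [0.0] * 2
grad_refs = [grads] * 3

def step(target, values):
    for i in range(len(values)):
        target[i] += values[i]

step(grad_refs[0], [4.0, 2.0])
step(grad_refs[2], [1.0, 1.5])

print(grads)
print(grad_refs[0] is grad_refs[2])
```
[5.0, 3.5]
True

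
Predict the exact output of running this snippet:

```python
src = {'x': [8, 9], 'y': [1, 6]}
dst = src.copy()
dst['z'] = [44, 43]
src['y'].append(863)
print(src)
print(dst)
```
{'x': [8, 9], 'y': [1, 6, 863]}
{'x': [8, 9], 'y': [1, 6, 863], 'z': [44, 43]}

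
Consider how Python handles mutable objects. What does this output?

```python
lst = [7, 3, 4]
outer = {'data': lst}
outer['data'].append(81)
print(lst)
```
[7, 3, 4, 81]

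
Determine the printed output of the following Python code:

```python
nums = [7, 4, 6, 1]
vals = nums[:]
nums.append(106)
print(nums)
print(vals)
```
[7, 4, 6, 1, 106]
[7, 4, 6, 1]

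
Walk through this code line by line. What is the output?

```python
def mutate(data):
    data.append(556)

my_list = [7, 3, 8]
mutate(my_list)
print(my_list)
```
[7, 3, 8, 556]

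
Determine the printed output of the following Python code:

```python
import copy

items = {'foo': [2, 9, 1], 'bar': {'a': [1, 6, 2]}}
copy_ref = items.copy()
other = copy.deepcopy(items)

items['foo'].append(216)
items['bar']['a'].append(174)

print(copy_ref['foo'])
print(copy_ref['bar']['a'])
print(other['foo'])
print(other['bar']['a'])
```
[2, 9, 1, 216]
[1, 6, 2, 174]
[2, 9, 1]
[1, 6, 2]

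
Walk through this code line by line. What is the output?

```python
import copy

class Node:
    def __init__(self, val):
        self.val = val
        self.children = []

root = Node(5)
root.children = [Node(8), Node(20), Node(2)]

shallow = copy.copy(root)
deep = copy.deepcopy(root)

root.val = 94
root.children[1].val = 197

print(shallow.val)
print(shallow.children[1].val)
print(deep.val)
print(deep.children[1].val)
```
5
197
5
20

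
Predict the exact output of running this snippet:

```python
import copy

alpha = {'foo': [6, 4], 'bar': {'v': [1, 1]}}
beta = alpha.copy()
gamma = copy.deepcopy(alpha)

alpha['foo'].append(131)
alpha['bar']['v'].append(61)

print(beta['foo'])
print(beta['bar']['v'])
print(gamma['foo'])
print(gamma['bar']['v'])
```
[6, 4, 131]
[1, 1, 61]
[6, 4]
[1, 1]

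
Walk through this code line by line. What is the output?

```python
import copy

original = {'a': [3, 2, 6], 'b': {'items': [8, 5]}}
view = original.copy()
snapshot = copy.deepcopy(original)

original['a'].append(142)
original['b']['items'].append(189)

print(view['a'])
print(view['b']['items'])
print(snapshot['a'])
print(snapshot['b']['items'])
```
[3, 2, 6, 142]
[8, 5, 189]
[3, 2, 6]
[8, 5]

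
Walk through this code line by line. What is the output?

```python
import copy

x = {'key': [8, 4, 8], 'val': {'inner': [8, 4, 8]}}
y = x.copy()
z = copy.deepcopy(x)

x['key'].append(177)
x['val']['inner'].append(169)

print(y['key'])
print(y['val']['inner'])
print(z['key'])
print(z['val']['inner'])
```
[8, 4, 8, 177]
[8, 4, 8, 169]
[8, 4, 8]
[8, 4, 8]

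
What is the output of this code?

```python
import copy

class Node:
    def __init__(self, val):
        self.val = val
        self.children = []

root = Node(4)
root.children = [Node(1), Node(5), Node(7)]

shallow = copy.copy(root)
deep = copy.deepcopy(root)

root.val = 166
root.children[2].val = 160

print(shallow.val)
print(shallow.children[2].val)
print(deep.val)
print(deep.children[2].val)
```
4
160
4
7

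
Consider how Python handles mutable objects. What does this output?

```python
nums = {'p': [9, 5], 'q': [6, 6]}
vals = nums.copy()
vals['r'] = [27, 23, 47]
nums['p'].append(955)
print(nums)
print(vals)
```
{'p': [9, 5, 955], 'q': [6, 6]}
{'p': [9, 5, 955], 'q': [6, 6], 'r': [27, 23, 47]}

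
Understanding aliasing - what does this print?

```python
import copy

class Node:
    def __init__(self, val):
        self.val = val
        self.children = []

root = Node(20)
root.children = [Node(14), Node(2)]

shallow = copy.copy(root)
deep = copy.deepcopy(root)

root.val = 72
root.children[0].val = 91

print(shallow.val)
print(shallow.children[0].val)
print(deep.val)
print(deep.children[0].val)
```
20
91
20
14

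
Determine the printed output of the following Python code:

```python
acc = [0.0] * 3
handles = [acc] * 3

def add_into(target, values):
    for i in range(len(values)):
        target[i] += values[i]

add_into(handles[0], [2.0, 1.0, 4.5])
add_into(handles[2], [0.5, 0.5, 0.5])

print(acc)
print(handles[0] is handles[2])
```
[2.5, 1.5, 5.0]
True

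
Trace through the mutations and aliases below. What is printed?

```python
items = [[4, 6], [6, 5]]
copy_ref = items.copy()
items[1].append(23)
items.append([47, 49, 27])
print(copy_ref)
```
[[4, 6], [6, 5, 23]]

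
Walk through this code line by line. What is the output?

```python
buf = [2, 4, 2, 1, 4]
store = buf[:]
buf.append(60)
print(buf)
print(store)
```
[2, 4, 2, 1, 4, 60]
[2, 4, 2, 1, 4]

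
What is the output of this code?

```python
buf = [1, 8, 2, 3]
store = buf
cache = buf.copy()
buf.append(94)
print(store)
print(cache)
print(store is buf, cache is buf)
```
[1, 8, 2, 3, 94]
[1, 8, 2, 3]
True False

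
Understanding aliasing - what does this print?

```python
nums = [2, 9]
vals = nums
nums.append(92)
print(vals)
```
[2, 9, 92]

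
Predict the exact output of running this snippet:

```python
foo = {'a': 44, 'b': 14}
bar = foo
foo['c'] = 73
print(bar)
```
{'a': 44, 'b': 14, 'c': 73}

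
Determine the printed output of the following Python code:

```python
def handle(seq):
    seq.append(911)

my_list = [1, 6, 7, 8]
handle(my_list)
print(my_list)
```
[1, 6, 7, 8, 911]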